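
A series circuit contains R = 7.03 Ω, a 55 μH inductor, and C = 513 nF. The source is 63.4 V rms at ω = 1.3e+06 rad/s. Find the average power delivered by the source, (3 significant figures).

5.71 W

X_L = ωL = 71.5 Ω
X_C = 1/(ωC) = 1.50 Ω
Net reactance X = X_L − X_C = 70.0 Ω
Z = 7.03 + j70.0 Ω
|Z| = √(7.03² + 70.0²) = 70.4 Ω
∠Z = arctan(70.0/7.03) = 84.3°
I = V/|Z| = 901 mA
P = VI cos φ = 63.4 × 0.901 × cos(84.3°) = 5.71 W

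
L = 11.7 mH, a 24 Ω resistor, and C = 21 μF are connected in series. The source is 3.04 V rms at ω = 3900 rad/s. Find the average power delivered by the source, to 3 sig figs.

131 mW

X_L = ωL = 45.6 Ω
X_C = 1/(ωC) = 12.2 Ω
Net reactance X = X_L − X_C = 33.4 Ω
Z = 24.0 + j33.4 Ω
|Z| = √(24.0² + 33.4²) = 41.1 Ω
∠Z = arctan(33.4/24.0) = 54.3°
I = V/|Z| = 73.9 mA
P = VI cos φ = 3.04 × 0.0739 × cos(54.3°) = 131 mW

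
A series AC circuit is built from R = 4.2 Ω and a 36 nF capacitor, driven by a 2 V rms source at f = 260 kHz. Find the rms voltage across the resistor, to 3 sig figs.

ω = 2πf = 1.634e+06 rad/s
X_C = 1/(ωC) = 17.0 Ω
Z = 4.20 − j17.0 Ω
|Z| = √(4.20² + 17.0²) = 17.5 Ω
I = V/|Z| = 114 mA
V_R = I·|Z_R| = 0.114 × 4.20 = 0.480 V

0.480 V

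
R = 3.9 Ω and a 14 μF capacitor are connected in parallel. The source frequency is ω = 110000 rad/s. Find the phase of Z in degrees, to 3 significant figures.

-80.5°

X_C = 1/(ωC) = 0.649 Ω
Parallel: admittances add. Y = 1/R + jωC
Y = (0.256 + j1.54) S
|Y| = 1.56 S → |Z| = 1/|Y| = 0.641 Ω, ∠Z = −∠Y = -80.5°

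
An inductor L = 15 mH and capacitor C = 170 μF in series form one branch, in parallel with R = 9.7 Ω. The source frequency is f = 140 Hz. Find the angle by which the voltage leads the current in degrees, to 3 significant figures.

ω = 2πf = 879.6 rad/s
X_L = ωL = 13.2 Ω
X_C = 1/(ωC) = 6.69 Ω
Branch 1: Z₁ = R = 9.70 Ω
Branch 2 (series LC): Z₂ = j(X_L − X_C) = j6.51 Ω
Parallel: Z = Z₁Z₂/(Z₁+Z₂), |Z| = 5.40 Ω, ∠Z = 56.1°

56.1°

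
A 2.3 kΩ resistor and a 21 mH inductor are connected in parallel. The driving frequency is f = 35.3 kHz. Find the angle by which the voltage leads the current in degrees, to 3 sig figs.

ω = 2πf = 221800 rad/s
X_L = ωL = 4660 Ω
Parallel: admittances add. Y = 1/R + 1/(jωL)
Y = (0.000435 − j0.000215) S
|Y| = 0.000485 S → |Z| = 1/|Y| = 2060 Ω, ∠Z = −∠Y = 26.3°

26.3°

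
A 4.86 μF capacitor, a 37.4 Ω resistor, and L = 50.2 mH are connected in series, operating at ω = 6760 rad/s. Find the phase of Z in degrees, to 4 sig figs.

X_L = ωL = 339.4 Ω
X_C = 1/(ωC) = 30.44 Ω
Net reactance X = X_L − X_C = 308.9 Ω
Z = 37.40 + j308.9 Ω
|Z| = √(37.40² + 308.9²) = 311.2 Ω
∠Z = arctan(308.9/37.40) = 83.10°

83.10°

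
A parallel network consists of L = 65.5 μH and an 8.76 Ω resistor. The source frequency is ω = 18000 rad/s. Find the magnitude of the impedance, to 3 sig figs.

1.17 Ω

X_L = ωL = 1.18 Ω
Parallel: admittances add. Y = 1/R + 1/(jωL)
Y = (0.114 − j0.848) S
|Y| = 0.856 S → |Z| = 1/|Y| = 1.17 Ω, ∠Z = −∠Y = 82.3°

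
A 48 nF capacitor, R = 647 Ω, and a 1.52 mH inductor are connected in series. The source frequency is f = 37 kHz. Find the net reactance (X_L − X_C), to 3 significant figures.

ω = 2πf = 232500 rad/s
X_L = ωL = 353 Ω
X_C = 1/(ωC) = 89.6 Ω
X = 353 − 89.6 = 264 Ω

264 Ω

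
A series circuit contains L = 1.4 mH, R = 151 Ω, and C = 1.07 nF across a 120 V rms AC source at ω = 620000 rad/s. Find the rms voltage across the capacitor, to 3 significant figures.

X_L = ωL = 868 Ω
X_C = 1/(ωC) = 1510 Ω
Net reactance X = X_L − X_C = -639 Ω
Z = 151 − j639 Ω
|Z| = √(151² + 639²) = 657 Ω
I = V/|Z| = 183 mA
V_C = I·|Z_C| = 0.183 × 1510 = 275 V

275 V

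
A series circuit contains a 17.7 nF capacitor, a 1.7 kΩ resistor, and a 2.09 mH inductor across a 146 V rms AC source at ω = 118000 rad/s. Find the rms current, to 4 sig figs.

X_L = ωL = 246.6 Ω
X_C = 1/(ωC) = 478.8 Ω
Net reactance X = X_L − X_C = -232.2 Ω
Z = 1700 − j232.2 Ω
|Z| = √(1700² + 232.2²) = 1716 Ω
I = V/|Z| = 146/1716 = 85.09 mA

85.09 mA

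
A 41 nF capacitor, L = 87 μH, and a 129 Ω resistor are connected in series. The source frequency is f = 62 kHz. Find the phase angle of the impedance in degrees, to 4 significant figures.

ω = 2πf = 389600 rad/s
X_L = ωL = 33.89 Ω
X_C = 1/(ωC) = 62.61 Ω
Net reactance X = X_L − X_C = -28.72 Ω
Z = 129.0 − j28.72 Ω
|Z| = √(129.0² + 28.72²) = 132.2 Ω
∠Z = arctan(-28.72/129.0) = -12.55°

-12.55°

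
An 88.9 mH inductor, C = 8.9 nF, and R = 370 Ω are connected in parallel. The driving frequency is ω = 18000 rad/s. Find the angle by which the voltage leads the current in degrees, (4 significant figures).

X_L = ωL = 1600 Ω
X_C = 1/(ωC) = 6242 Ω
Parallel: admittances add. Y = 1/R + 1/(jωL) + jωC
Y = (0.002703 − j0.0004647) S
|Y| = 0.002742 S → |Z| = 1/|Y| = 364.6 Ω, ∠Z = −∠Y = 9.756°

9.756°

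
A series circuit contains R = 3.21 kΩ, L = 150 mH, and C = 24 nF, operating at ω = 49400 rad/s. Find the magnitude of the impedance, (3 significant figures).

X_L = ωL = 7410 Ω
X_C = 1/(ωC) = 843 Ω
Net reactance X = X_L − X_C = 6570 Ω
Z = 3210 + j6570 Ω
|Z| = √(3210² + 6570²) = 7310 Ω

7310 Ω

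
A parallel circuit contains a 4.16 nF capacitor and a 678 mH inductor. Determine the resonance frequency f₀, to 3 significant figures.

ω₀ = 1/√(LC) = 1/√(0.678 × 4.16e-09) = 18830 rad/s
f₀ = ω₀/(2π) = 3.00 kHz

3.00 kHz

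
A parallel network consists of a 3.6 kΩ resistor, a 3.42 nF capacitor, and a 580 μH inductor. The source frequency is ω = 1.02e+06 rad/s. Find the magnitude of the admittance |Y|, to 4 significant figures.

1.819 mS

X_L = ωL = 591.6 Ω
X_C = 1/(ωC) = 286.7 Ω
Parallel: admittances add. Y = 1/R + 1/(jωL) + jωC
Y = (0.0002778 + j0.001798) S
|Y| = 0.001819 S → |Z| = 1/|Y| = 549.6 Ω, ∠Z = −∠Y = -81.22°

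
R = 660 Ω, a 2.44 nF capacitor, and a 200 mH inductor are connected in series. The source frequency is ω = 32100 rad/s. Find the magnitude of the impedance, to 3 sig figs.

X_L = ωL = 6420 Ω
X_C = 1/(ωC) = 12800 Ω
Net reactance X = X_L − X_C = -6350 Ω
Z = 660 − j6350 Ω
|Z| = √(660² + 6350²) = 6380 Ω

6380 Ω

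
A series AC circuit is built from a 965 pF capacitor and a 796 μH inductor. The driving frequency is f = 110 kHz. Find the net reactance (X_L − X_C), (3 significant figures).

ω = 2πf = 691200 rad/s
X_L = ωL = 550 Ω
X_C = 1/(ωC) = 1500 Ω
X = 550 − 1500 = -949 Ω

-949 Ω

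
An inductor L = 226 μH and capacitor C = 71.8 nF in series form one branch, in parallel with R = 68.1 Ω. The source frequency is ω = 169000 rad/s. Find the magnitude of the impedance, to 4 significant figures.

37.09 Ω

X_L = ωL = 38.19 Ω
X_C = 1/(ωC) = 82.41 Ω
Branch 1: Z₁ = R = 68.10 Ω
Branch 2 (series LC): Z₂ = j(X_L − X_C) = −j44.22 Ω
Parallel: Z = Z₁Z₂/(Z₁+Z₂), |Z| = 37.09 Ω, ∠Z = -57.00°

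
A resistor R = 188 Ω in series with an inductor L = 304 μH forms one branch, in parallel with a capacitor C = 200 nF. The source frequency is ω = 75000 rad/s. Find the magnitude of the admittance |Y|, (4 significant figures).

15.29 mS

X_L = ωL = 22.80 Ω
X_C = 1/(ωC) = 66.67 Ω
Branch 1 (R+jX_L): Z₁ = 188.0 + j22.80 Ω, |Z₁| = 189.4 Ω
Branch 2 (−jX_C): Z₂ = −j66.67 Ω
Parallel: Z = Z₁Z₂/(Z₁+Z₂), |Z| = 65.40 Ω, ∠Z = -69.95°
|Y| = 1/|Z| = 15.29 mS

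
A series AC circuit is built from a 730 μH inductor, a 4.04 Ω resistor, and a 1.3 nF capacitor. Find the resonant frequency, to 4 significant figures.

ω₀ = 1/√(LC) = 1/√(0.00073 × 1.3e-09) = 1.027e+06 rad/s
f₀ = ω₀/(2π) = 163.4 kHz

163.4 kHz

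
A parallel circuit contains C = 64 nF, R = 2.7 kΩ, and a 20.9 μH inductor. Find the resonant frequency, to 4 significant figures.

137.6 kHz

ω₀ = 1/√(LC) = 1/√(2.09e-05 × 6.4e-08) = 864600 rad/s
f₀ = ω₀/(2π) = 137.6 kHz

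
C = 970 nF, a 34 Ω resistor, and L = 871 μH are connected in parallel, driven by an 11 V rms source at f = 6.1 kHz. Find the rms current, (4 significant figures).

333.1 mA

ω = 2πf = 38330 rad/s
X_L = ωL = 33.38 Ω
X_C = 1/(ωC) = 26.90 Ω
Parallel: admittances add. Y = 1/R + 1/(jωL) + jωC
Y = (0.02941 + j0.007222) S
|Y| = 0.03029 S → |Z| = 1/|Y| = 33.02 Ω, ∠Z = −∠Y = -13.80°
I = V/|Z| = 11/33.02 = 333.1 mA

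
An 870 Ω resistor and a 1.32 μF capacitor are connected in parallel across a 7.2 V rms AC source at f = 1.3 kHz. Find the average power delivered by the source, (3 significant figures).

59.6 mW

ω = 2πf = 8168 rad/s
X_C = 1/(ωC) = 92.7 Ω
Parallel: admittances add. Y = 1/R + jωC
Y = (0.00115 + j0.0108) S
|Y| = 0.0108 S → |Z| = 1/|Y| = 92.2 Ω, ∠Z = −∠Y = -83.9°
I = V/|Z| = 78.1 mA
P = VI cos φ = 7.2 × 0.0781 × cos(-83.9°) = 59.6 mW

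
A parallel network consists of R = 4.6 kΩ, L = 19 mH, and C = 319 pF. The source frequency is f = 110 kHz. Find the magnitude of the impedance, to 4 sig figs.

3832 Ω

ω = 2πf = 691200 rad/s
X_L = ωL = 13130 Ω
X_C = 1/(ωC) = 4536 Ω
Parallel: admittances add. Y = 1/R + 1/(jωL) + jωC
Y = (0.0002174 + j0.0001443) S
|Y| = 0.0002609 S → |Z| = 1/|Y| = 3832 Ω, ∠Z = −∠Y = -33.58°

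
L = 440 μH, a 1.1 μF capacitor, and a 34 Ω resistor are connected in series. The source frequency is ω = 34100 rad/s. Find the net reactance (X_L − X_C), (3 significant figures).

-11.7 Ω

X_L = ωL = 15.0 Ω
X_C = 1/(ωC) = 26.7 Ω
X = 15.0 − 26.7 = -11.7 Ω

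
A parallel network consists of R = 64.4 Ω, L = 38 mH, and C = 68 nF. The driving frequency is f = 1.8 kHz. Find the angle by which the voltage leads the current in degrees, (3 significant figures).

ω = 2πf = 11310 rad/s
X_L = ωL = 430 Ω
X_C = 1/(ωC) = 1300 Ω
Parallel: admittances add. Y = 1/R + 1/(jωL) + jωC
Y = (0.0155 − j0.00156) S
|Y| = 0.0156 S → |Z| = 1/|Y| = 64.1 Ω, ∠Z = −∠Y = 5.73°

5.73°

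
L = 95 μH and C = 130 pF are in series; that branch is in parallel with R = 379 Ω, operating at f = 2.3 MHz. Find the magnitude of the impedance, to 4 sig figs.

ω = 2πf = 1.445e+07 rad/s
X_L = ωL = 1373 Ω
X_C = 1/(ωC) = 532.3 Ω
Branch 1: Z₁ = R = 379.0 Ω
Branch 2 (series LC): Z₂ = j(X_L − X_C) = j840.6 Ω
Parallel: Z = Z₁Z₂/(Z₁+Z₂), |Z| = 345.5 Ω, ∠Z = 24.27°

345.5 Ω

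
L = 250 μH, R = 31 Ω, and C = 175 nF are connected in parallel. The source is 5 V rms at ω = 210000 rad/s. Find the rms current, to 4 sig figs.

X_L = ωL = 52.50 Ω
X_C = 1/(ωC) = 27.21 Ω
Parallel: admittances add. Y = 1/R + 1/(jωL) + jωC
Y = (0.03226 + j0.01770) S
|Y| = 0.03680 S → |Z| = 1/|Y| = 27.18 Ω, ∠Z = −∠Y = -28.76°
I = V/|Z| = 5/27.18 = 184.0 mA

184.0 mA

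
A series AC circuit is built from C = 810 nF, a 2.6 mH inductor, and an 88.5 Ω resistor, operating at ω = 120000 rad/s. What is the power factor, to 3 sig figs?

X_L = ωL = 312 Ω
X_C = 1/(ωC) = 10.3 Ω
Net reactance X = X_L − X_C = 302 Ω
Z = 88.5 + j302 Ω
|Z| = √(88.5² + 302²) = 314 Ω
∠Z = arctan(302/88.5) = 73.7°
cos φ = cos(73.7°) = 0.281

0.281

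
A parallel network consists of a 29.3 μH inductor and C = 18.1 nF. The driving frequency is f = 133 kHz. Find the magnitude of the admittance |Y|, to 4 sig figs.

25.72 mS

ω = 2πf = 835700 rad/s
X_L = ωL = 24.48 Ω
X_C = 1/(ωC) = 66.11 Ω
Parallel: admittances add. Y = 1/(jωL) + jωC
Y = (0 − j0.02572) S
|Y| = 0.02572 S → |Z| = 1/|Y| = 38.89 Ω, ∠Z = −∠Y = 90.00°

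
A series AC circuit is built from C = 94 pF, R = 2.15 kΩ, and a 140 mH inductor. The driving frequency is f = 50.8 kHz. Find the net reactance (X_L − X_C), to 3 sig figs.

11400 Ω

ω = 2πf = 319200 rad/s
X_L = ωL = 44700 Ω
X_C = 1/(ωC) = 33300 Ω
X = 44700 − 33300 = 11400 Ω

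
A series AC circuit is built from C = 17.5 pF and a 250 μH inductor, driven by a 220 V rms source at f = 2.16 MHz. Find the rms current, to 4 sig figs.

ω = 2πf = 1.357e+07 rad/s
X_L = ωL = 3393 Ω
X_C = 1/(ωC) = 4210 Ω
Net reactance X = X_L − X_C = -817.5 Ω
Z = − j817.5 Ω
|Z| = √(0² + 817.5²) = 817.5 Ω
I = V/|Z| = 220/817.5 = 269.1 mA

269.1 mA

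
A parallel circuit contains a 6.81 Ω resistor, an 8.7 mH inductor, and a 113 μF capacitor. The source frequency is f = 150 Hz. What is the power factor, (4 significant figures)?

ω = 2πf = 942.5 rad/s
X_L = ωL = 8.200 Ω
X_C = 1/(ωC) = 9.390 Ω
Parallel: admittances add. Y = 1/R + 1/(jωL) + jωC
Y = (0.1468 − j0.01546) S
|Y| = 0.1477 S → |Z| = 1/|Y| = 6.773 Ω, ∠Z = −∠Y = 6.009°
cos φ = cos(6.009°) = 0.9945

0.9945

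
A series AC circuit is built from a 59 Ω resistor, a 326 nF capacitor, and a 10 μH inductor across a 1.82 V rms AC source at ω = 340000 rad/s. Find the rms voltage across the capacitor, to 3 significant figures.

0.277 V

X_L = ωL = 3.40 Ω
X_C = 1/(ωC) = 9.02 Ω
Net reactance X = X_L − X_C = -5.62 Ω
Z = 59.0 − j5.62 Ω
|Z| = √(59.0² + 5.62²) = 59.3 Ω
I = V/|Z| = 30.7 mA
V_C = I·|Z_C| = 0.0307 × 9.02 = 0.277 V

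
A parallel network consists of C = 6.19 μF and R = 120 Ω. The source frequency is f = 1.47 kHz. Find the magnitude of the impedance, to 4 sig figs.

17.31 Ω

ω = 2πf = 9236 rad/s
X_C = 1/(ωC) = 17.49 Ω
Parallel: admittances add. Y = 1/R + jωC
Y = (0.008333 + j0.05717) S
|Y| = 0.05778 S → |Z| = 1/|Y| = 17.31 Ω, ∠Z = −∠Y = -81.71°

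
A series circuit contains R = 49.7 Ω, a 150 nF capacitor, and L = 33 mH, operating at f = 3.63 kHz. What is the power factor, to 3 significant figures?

0.107

ω = 2πf = 22810 rad/s
X_L = ωL = 753 Ω
X_C = 1/(ωC) = 292 Ω
Net reactance X = X_L − X_C = 460 Ω
Z = 49.7 + j460 Ω
|Z| = √(49.7² + 460²) = 463 Ω
∠Z = arctan(460/49.7) = 83.8°
cos φ = cos(83.8°) = 0.107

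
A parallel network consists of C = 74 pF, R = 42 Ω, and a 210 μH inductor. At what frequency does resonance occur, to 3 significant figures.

1.28 MHz

ω₀ = 1/√(LC) = 1/√(0.00021 × 7.4e-11) = 8.022e+06 rad/s
f₀ = ω₀/(2π) = 1.28 MHz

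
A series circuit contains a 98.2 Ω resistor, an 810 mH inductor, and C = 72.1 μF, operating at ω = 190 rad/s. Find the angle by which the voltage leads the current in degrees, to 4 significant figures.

39.48°

X_L = ωL = 153.9 Ω
X_C = 1/(ωC) = 73.00 Ω
Net reactance X = X_L − X_C = 80.90 Ω
Z = 98.20 + j80.90 Ω
|Z| = √(98.20² + 80.90²) = 127.2 Ω
∠Z = arctan(80.90/98.20) = 39.48°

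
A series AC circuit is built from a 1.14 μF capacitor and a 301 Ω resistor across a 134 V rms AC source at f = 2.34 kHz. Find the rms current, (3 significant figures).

ω = 2πf = 14700 rad/s
X_C = 1/(ωC) = 59.7 Ω
Z = 301 − j59.7 Ω
|Z| = √(301² + 59.7²) = 307 Ω
I = V/|Z| = 134/307 = 437 mA

437 mA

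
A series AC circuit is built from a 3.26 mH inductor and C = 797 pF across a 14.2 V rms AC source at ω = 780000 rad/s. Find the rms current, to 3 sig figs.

15.2 mA

X_L = ωL = 2540 Ω
X_C = 1/(ωC) = 1610 Ω
Net reactance X = X_L − X_C = 934 Ω
Z = j934 Ω
|Z| = √(0² + 934²) = 934 Ω
I = V/|Z| = 14.2/934 = 15.2 mA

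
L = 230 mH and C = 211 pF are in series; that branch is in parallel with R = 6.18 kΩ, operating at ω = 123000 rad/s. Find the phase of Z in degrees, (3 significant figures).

X_L = ωL = 28300 Ω
X_C = 1/(ωC) = 38500 Ω
Branch 1: Z₁ = R = 6180 Ω
Branch 2 (series LC): Z₂ = j(X_L − X_C) = −j10200 Ω
Parallel: Z = Z₁Z₂/(Z₁+Z₂), |Z| = 5290 Ω, ∠Z = -31.1°

-31.1°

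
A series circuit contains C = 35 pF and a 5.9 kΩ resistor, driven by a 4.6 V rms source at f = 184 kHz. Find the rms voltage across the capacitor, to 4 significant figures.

ω = 2πf = 1.156e+06 rad/s
X_C = 1/(ωC) = 24710 Ω
Z = 5900 − j24710 Ω
|Z| = √(5900² + 24710²) = 25410 Ω
I = V/|Z| = 181.0 μA
V_C = I·|Z_C| = 0.0001810 × 24710 = 4.474 V

4.474 V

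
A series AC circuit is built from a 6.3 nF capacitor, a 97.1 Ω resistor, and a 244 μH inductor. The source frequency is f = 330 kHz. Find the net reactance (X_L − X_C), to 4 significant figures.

ω = 2πf = 2.073e+06 rad/s
X_L = ωL = 505.9 Ω
X_C = 1/(ωC) = 76.55 Ω
X = 505.9 − 76.55 = 429.4 Ω

429.4 Ω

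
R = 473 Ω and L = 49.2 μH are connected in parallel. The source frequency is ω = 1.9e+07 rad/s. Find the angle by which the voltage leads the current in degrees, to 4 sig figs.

X_L = ωL = 934.8 Ω
Parallel: admittances add. Y = 1/R + 1/(jωL)
Y = (0.002114 − j0.001070) S
|Y| = 0.002369 S → |Z| = 1/|Y| = 422.0 Ω, ∠Z = −∠Y = 26.84°

26.84°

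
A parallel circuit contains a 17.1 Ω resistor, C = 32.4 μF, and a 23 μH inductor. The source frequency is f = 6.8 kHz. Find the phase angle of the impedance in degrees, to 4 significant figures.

ω = 2πf = 42730 rad/s
X_L = ωL = 0.9827 Ω
X_C = 1/(ωC) = 0.7224 Ω
Parallel: admittances add. Y = 1/R + 1/(jωL) + jωC
Y = (0.05848 + j0.3667) S
|Y| = 0.3713 S → |Z| = 1/|Y| = 2.693 Ω, ∠Z = −∠Y = -80.94°

-80.94°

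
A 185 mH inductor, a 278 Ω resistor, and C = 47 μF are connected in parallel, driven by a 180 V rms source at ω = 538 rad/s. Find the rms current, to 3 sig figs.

2.82 A

X_L = ωL = 99.5 Ω
X_C = 1/(ωC) = 39.5 Ω
Parallel: admittances add. Y = 1/R + 1/(jωL) + jωC
Y = (0.00360 + j0.0152) S
|Y| = 0.0157 S → |Z| = 1/|Y| = 63.9 Ω, ∠Z = −∠Y = -76.7°
I = V/|Z| = 180/63.9 = 2.82 A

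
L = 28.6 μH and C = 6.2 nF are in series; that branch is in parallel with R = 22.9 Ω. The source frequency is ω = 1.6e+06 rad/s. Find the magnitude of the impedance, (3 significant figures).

X_L = ωL = 45.8 Ω
X_C = 1/(ωC) = 101 Ω
Branch 1: Z₁ = R = 22.9 Ω
Branch 2 (series LC): Z₂ = j(X_L − X_C) = −j55.0 Ω
Parallel: Z = Z₁Z₂/(Z₁+Z₂), |Z| = 21.1 Ω, ∠Z = -22.6°

21.1 Ω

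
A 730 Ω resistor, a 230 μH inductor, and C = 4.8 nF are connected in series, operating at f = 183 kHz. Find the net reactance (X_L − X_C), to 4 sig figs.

83.27 Ω

ω = 2πf = 1.15e+06 rad/s
X_L = ωL = 264.5 Ω
X_C = 1/(ωC) = 181.2 Ω
X = 264.5 − 181.2 = 83.27 Ω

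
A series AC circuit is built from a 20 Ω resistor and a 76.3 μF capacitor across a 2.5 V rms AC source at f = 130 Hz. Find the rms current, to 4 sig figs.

ω = 2πf = 816.8 rad/s
X_C = 1/(ωC) = 16.05 Ω
Z = 20.00 − j16.05 Ω
|Z| = √(20.00² + 16.05²) = 25.64 Ω
I = V/|Z| = 2.5/25.64 = 97.50 mA

97.50 mA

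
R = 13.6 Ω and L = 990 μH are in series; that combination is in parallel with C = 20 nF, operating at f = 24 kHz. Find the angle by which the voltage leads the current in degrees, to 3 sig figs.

ω = 2πf = 150800 rad/s
X_L = ωL = 149 Ω
X_C = 1/(ωC) = 332 Ω
Branch 1 (R+jX_L): Z₁ = 13.6 + j149 Ω, |Z₁| = 150 Ω
Branch 2 (−jX_C): Z₂ = −j332 Ω
Parallel: Z = Z₁Z₂/(Z₁+Z₂), |Z| = 272 Ω, ∠Z = 80.5°

80.5°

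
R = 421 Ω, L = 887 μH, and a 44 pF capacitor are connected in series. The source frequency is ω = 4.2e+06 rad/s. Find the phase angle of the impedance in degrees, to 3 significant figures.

X_L = ωL = 3730 Ω
X_C = 1/(ωC) = 5410 Ω
Net reactance X = X_L − X_C = -1690 Ω
Z = 421 − j1690 Ω
|Z| = √(421² + 1690²) = 1740 Ω
∠Z = arctan(-1690/421) = -76.0°

-76.0°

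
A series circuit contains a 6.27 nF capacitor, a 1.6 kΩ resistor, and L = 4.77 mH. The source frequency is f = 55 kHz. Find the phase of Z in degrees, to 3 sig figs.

36.6°

ω = 2πf = 345600 rad/s
X_L = ωL = 1650 Ω
X_C = 1/(ωC) = 462 Ω
Net reactance X = X_L − X_C = 1190 Ω
Z = 1600 + j1190 Ω
|Z| = √(1600² + 1190²) = 1990 Ω
∠Z = arctan(1190/1600) = 36.6°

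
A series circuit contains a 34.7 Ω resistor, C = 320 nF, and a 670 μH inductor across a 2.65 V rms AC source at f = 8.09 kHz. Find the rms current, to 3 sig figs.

ω = 2πf = 50830 rad/s
X_L = ωL = 34.1 Ω
X_C = 1/(ωC) = 61.5 Ω
Net reactance X = X_L − X_C = -27.4 Ω
Z = 34.7 − j27.4 Ω
|Z| = √(34.7² + 27.4²) = 44.2 Ω
I = V/|Z| = 2.65/44.2 = 59.9 mA

59.9 mA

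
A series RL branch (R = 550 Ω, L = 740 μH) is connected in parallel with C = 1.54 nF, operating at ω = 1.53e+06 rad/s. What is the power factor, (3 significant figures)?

0.207

X_L = ωL = 1130 Ω
X_C = 1/(ωC) = 424 Ω
Branch 1 (R+jX_L): Z₁ = 550 + j1130 Ω, |Z₁| = 1260 Ω
Branch 2 (−jX_C): Z₂ = −j424 Ω
Parallel: Z = Z₁Z₂/(Z₁+Z₂), |Z| = 596 Ω, ∠Z = -78.1°
cos φ = cos(-78.1°) = 0.207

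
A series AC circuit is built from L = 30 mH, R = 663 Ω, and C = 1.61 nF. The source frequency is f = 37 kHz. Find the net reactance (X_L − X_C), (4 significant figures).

4303 Ω

ω = 2πf = 232500 rad/s
X_L = ωL = 6974 Ω
X_C = 1/(ωC) = 2672 Ω
X = 6974 − 2672 = 4303 Ω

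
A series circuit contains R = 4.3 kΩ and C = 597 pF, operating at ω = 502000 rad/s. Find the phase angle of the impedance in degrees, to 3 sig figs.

X_C = 1/(ωC) = 3340 Ω
Z = 4300 − j3340 Ω
|Z| = √(4300² + 3340²) = 5440 Ω
∠Z = arctan(-3340/4300) = -37.8°

-37.8°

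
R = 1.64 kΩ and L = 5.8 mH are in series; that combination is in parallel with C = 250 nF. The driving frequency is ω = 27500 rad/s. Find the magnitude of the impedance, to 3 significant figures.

X_L = ωL = 160 Ω
X_C = 1/(ωC) = 145 Ω
Branch 1 (R+jX_L): Z₁ = 1640 + j160 Ω, |Z₁| = 1650 Ω
Branch 2 (−jX_C): Z₂ = −j145 Ω
Parallel: Z = Z₁Z₂/(Z₁+Z₂), |Z| = 146 Ω, ∠Z = -84.9°

146 Ω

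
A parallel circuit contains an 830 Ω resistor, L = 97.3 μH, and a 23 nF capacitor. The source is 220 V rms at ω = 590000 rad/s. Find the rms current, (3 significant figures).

887 mA

X_L = ωL = 57.4 Ω
X_C = 1/(ωC) = 73.7 Ω
Parallel: admittances add. Y = 1/R + 1/(jωL) + jωC
Y = (0.00120 − j0.00385) S
|Y| = 0.00403 S → |Z| = 1/|Y| = 248 Ω, ∠Z = −∠Y = 72.6°
I = V/|Z| = 220/248 = 887 mA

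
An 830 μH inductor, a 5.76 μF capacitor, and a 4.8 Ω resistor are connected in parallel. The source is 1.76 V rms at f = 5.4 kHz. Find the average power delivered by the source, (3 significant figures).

645 mW

ω = 2πf = 33930 rad/s
X_L = ωL = 28.2 Ω
X_C = 1/(ωC) = 5.12 Ω
Parallel: admittances add. Y = 1/R + 1/(jωL) + jωC
Y = (0.208 + j0.160) S
|Y| = 0.263 S → |Z| = 1/|Y| = 3.81 Ω, ∠Z = −∠Y = -37.5°
I = V/|Z| = 462 mA
P = VI cos φ = 1.76 × 0.462 × cos(-37.5°) = 645 mW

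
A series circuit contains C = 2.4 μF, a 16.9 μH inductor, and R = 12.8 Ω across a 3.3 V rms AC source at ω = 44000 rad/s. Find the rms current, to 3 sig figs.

213 mA

X_L = ωL = 0.744 Ω
X_C = 1/(ωC) = 9.47 Ω
Net reactance X = X_L − X_C = -8.73 Ω
Z = 12.8 − j8.73 Ω
|Z| = √(12.8² + 8.73²) = 15.5 Ω
I = V/|Z| = 3.3/15.5 = 213 mA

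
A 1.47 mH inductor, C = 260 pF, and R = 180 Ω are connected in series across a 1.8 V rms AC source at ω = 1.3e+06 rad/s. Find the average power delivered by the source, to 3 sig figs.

X_L = ωL = 1910 Ω
X_C = 1/(ωC) = 2960 Ω
Net reactance X = X_L − X_C = -1050 Ω
Z = 180 − j1050 Ω
|Z| = √(180² + 1050²) = 1060 Ω
∠Z = arctan(-1050/180) = -80.3°
I = V/|Z| = 1.69 mA
P = VI cos φ = 1.8 × 0.00169 × cos(-80.3°) = 516 μW

516 μW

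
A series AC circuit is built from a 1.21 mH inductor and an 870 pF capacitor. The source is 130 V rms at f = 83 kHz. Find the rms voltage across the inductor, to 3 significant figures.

52.1 V

ω = 2πf = 521500 rad/s
X_L = ωL = 631 Ω
X_C = 1/(ωC) = 2200 Ω
Net reactance X = X_L − X_C = -1570 Ω
Z = − j1570 Ω
|Z| = √(0² + 1570²) = 1570 Ω
I = V/|Z| = 82.6 mA
V_L = I·|Z_L| = 0.0826 × 631 = 52.1 V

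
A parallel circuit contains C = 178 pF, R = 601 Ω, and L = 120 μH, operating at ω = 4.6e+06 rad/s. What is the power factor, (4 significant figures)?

X_L = ωL = 552.0 Ω
X_C = 1/(ωC) = 1221 Ω
Parallel: admittances add. Y = 1/R + 1/(jωL) + jωC
Y = (0.001664 − j0.0009928) S
|Y| = 0.001938 S → |Z| = 1/|Y| = 516.1 Ω, ∠Z = −∠Y = 30.82°
cos φ = cos(30.82°) = 0.8588

0.8588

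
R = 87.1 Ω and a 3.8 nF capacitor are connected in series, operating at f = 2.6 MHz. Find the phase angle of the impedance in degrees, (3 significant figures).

-10.5°

ω = 2πf = 1.634e+07 rad/s
X_C = 1/(ωC) = 16.1 Ω
Z = 87.1 − j16.1 Ω
|Z| = √(87.1² + 16.1²) = 88.6 Ω
∠Z = arctan(-16.1/87.1) = -10.5°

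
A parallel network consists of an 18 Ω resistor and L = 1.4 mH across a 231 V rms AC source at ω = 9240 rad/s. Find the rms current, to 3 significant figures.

X_L = ωL = 12.9 Ω
Parallel: admittances add. Y = 1/R + 1/(jωL)
Y = (0.0556 − j0.0773) S
|Y| = 0.0952 S → |Z| = 1/|Y| = 10.5 Ω, ∠Z = −∠Y = 54.3°
I = V/|Z| = 231/10.5 = 22.0 A

22.0 A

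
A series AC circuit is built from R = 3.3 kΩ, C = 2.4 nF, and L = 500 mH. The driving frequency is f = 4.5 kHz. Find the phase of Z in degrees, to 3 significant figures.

ω = 2πf = 28270 rad/s
X_L = ωL = 14100 Ω
X_C = 1/(ωC) = 14700 Ω
Net reactance X = X_L − X_C = -599 Ω
Z = 3300 − j599 Ω
|Z| = √(3300² + 599²) = 3350 Ω
∠Z = arctan(-599/3300) = -10.3°

-10.3°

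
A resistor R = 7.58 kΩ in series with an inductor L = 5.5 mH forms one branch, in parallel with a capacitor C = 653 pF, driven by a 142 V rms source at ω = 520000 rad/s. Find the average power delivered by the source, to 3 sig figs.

2.33 W

X_L = ωL = 2860 Ω
X_C = 1/(ωC) = 2940 Ω
Branch 1 (R+jX_L): Z₁ = 7580 + j2860 Ω, |Z₁| = 8100 Ω
Branch 2 (−jX_C): Z₂ = −j2940 Ω
Parallel: Z = Z₁Z₂/(Z₁+Z₂), |Z| = 3150 Ω, ∠Z = -68.7°
I = V/|Z| = 45.1 mA
P = VI cos φ = 142 × 0.0451 × cos(-68.7°) = 2.33 W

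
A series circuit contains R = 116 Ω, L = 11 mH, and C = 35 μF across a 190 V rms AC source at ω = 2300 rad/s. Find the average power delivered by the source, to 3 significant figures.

307 W

X_L = ωL = 25.3 Ω
X_C = 1/(ωC) = 12.4 Ω
Net reactance X = X_L − X_C = 12.9 Ω
Z = 116 + j12.9 Ω
|Z| = √(116² + 12.9²) = 117 Ω
∠Z = arctan(12.9/116) = 6.33°
I = V/|Z| = 1.63 A
P = VI cos φ = 190 × 1.63 × cos(6.33°) = 307 W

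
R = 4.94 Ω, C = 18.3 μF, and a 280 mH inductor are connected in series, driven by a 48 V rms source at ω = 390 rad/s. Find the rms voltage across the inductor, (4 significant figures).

167.4 V

X_L = ωL = 109.2 Ω
X_C = 1/(ωC) = 140.1 Ω
Net reactance X = X_L − X_C = -30.91 Ω
Z = 4.940 − j30.91 Ω
|Z| = √(4.940² + 30.91²) = 31.31 Ω
I = V/|Z| = 1.533 A
V_L = I·|Z_L| = 1.533 × 109.2 = 167.4 V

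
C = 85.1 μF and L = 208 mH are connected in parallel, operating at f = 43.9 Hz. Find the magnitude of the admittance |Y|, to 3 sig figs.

ω = 2πf = 275.8 rad/s
X_L = ωL = 57.4 Ω
X_C = 1/(ωC) = 42.6 Ω
Parallel: admittances add. Y = 1/(jωL) + jωC
Y = (0 + j0.00604) S
|Y| = 0.00604 S → |Z| = 1/|Y| = 165 Ω, ∠Z = −∠Y = -90.0°

6.04 mS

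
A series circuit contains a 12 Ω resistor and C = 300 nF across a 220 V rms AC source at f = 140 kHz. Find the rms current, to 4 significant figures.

ω = 2πf = 879600 rad/s
X_C = 1/(ωC) = 3.789 Ω
Z = 12.00 − j3.789 Ω
|Z| = √(12.00² + 3.789²) = 12.58 Ω
I = V/|Z| = 220/12.58 = 17.48 A

17.48 A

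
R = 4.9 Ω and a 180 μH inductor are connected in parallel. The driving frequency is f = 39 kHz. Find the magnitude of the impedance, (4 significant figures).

4.870 Ω

ω = 2πf = 245000 rad/s
X_L = ωL = 44.11 Ω
Parallel: admittances add. Y = 1/R + 1/(jωL)
Y = (0.2041 − j0.02267) S
|Y| = 0.2053 S → |Z| = 1/|Y| = 4.870 Ω, ∠Z = −∠Y = 6.339°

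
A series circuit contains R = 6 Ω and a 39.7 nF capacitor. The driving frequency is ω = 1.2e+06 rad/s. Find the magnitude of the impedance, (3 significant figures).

X_C = 1/(ωC) = 21.0 Ω
Z = 6.00 − j21.0 Ω
|Z| = √(6.00² + 21.0²) = 21.8 Ω

21.8 Ω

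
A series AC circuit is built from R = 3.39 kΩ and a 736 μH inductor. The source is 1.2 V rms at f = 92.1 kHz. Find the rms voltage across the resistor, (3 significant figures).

ω = 2πf = 578700 rad/s
X_L = ωL = 426 Ω
Z = 3390 + j426 Ω
|Z| = √(3390² + 426²) = 3420 Ω
I = V/|Z| = 351 μA
V_R = I·|Z_R| = 0.000351 × 3390 = 1.19 V

1.19 V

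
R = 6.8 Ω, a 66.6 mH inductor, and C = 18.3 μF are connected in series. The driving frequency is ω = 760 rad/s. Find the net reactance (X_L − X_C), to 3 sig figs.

X_L = ωL = 50.6 Ω
X_C = 1/(ωC) = 71.9 Ω
X = 50.6 − 71.9 = -21.3 Ω

-21.3 Ω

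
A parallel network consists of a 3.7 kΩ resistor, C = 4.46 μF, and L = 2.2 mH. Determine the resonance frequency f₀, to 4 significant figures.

ω₀ = 1/√(LC) = 1/√(0.0022 × 4.46e-06) = 10100 rad/s
f₀ = ω₀/(2π) = 1.607 kHz

1.607 kHz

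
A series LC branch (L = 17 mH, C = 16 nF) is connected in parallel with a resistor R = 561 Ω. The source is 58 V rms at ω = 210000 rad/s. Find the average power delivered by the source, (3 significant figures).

6.00 W

X_L = ωL = 3570 Ω
X_C = 1/(ωC) = 298 Ω
Branch 1: Z₁ = R = 561 Ω
Branch 2 (series LC): Z₂ = j(X_L − X_C) = j3270 Ω
Parallel: Z = Z₁Z₂/(Z₁+Z₂), |Z| = 553 Ω, ∠Z = 9.73°
I = V/|Z| = 105 mA
P = VI cos φ = 58 × 0.105 × cos(9.73°) = 6.00 W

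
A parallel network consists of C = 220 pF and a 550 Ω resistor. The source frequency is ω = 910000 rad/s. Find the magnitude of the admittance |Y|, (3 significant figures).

1.83 mS

X_C = 1/(ωC) = 5000 Ω
Parallel: admittances add. Y = 1/R + jωC
Y = (0.00182 + j0.000200) S
|Y| = 0.00183 S → |Z| = 1/|Y| = 547 Ω, ∠Z = −∠Y = -6.28°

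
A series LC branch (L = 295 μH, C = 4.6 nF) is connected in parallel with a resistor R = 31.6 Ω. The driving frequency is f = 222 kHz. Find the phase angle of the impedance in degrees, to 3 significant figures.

7.05°

ω = 2πf = 1.395e+06 rad/s
X_L = ωL = 411 Ω
X_C = 1/(ωC) = 156 Ω
Branch 1: Z₁ = R = 31.6 Ω
Branch 2 (series LC): Z₂ = j(X_L − X_C) = j256 Ω
Parallel: Z = Z₁Z₂/(Z₁+Z₂), |Z| = 31.4 Ω, ∠Z = 7.05°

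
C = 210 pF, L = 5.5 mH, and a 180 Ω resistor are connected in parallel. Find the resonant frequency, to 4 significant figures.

148.1 kHz

ω₀ = 1/√(LC) = 1/√(0.0055 × 2.1e-10) = 930500 rad/s
f₀ = ω₀/(2π) = 148.1 kHz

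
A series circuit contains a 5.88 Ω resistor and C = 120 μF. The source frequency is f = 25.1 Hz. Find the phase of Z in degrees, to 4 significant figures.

ω = 2πf = 157.7 rad/s
X_C = 1/(ωC) = 52.84 Ω
Z = 5.880 − j52.84 Ω
|Z| = √(5.880² + 52.84²) = 53.17 Ω
∠Z = arctan(-52.84/5.880) = -83.65°

-83.65°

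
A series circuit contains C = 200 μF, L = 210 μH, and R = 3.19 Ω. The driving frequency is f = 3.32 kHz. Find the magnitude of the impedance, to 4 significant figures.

ω = 2πf = 20860 rad/s
X_L = ωL = 4.381 Ω
X_C = 1/(ωC) = 0.2397 Ω
Net reactance X = X_L − X_C = 4.141 Ω
Z = 3.190 + j4.141 Ω
|Z| = √(3.190² + 4.141²) = 5.227 Ω

5.227 Ω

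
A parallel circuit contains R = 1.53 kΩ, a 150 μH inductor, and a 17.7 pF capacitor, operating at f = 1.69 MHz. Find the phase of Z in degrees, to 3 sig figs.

33.9°

ω = 2πf = 1.062e+07 rad/s
X_L = ωL = 1590 Ω
X_C = 1/(ωC) = 5320 Ω
Parallel: admittances add. Y = 1/R + 1/(jωL) + jωC
Y = (0.000654 − j0.000440) S
|Y| = 0.000788 S → |Z| = 1/|Y| = 1270 Ω, ∠Z = −∠Y = 33.9°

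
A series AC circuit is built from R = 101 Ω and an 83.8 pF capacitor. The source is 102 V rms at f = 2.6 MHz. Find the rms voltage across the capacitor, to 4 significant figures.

ω = 2πf = 1.634e+07 rad/s
X_C = 1/(ωC) = 730.5 Ω
Z = 101.0 − j730.5 Ω
|Z| = √(101.0² + 730.5²) = 737.4 Ω
I = V/|Z| = 138.3 mA
V_C = I·|Z_C| = 0.1383 × 730.5 = 101.0 V

101.0 V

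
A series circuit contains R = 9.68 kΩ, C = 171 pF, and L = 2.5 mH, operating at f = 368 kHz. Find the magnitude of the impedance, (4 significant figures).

10210 Ω

ω = 2πf = 2.312e+06 rad/s
X_L = ωL = 5781 Ω
X_C = 1/(ωC) = 2529 Ω
Net reactance X = X_L − X_C = 3251 Ω
Z = 9680 + j3251 Ω
|Z| = √(9680² + 3251²) = 10210 Ω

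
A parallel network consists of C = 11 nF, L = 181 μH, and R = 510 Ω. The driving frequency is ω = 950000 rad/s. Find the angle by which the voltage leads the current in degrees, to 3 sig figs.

X_L = ωL = 172 Ω
X_C = 1/(ωC) = 95.7 Ω
Parallel: admittances add. Y = 1/R + 1/(jωL) + jωC
Y = (0.00196 + j0.00463) S
|Y| = 0.00503 S → |Z| = 1/|Y| = 199 Ω, ∠Z = −∠Y = -67.1°

-67.1°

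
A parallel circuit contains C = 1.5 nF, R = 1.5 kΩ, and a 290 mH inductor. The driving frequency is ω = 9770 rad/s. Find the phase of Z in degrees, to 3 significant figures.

X_L = ωL = 2830 Ω
X_C = 1/(ωC) = 68200 Ω
Parallel: admittances add. Y = 1/R + 1/(jωL) + jωC
Y = (0.000667 − j0.000338) S
|Y| = 0.000748 S → |Z| = 1/|Y| = 1340 Ω, ∠Z = −∠Y = 26.9°

26.9°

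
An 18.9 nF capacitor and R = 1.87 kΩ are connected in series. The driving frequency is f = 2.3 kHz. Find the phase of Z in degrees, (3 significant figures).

ω = 2πf = 14450 rad/s
X_C = 1/(ωC) = 3660 Ω
Z = 1870 − j3660 Ω
|Z| = √(1870² + 3660²) = 4110 Ω
∠Z = arctan(-3660/1870) = -62.9°

-62.9°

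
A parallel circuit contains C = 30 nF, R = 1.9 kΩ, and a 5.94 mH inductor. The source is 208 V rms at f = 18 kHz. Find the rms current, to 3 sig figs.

411 mA

ω = 2πf = 113100 rad/s
X_L = ωL = 672 Ω
X_C = 1/(ωC) = 295 Ω
Parallel: admittances add. Y = 1/R + 1/(jωL) + jωC
Y = (0.000526 + j0.00190) S
|Y| = 0.00198 S → |Z| = 1/|Y| = 506 Ω, ∠Z = −∠Y = -74.6°
I = V/|Z| = 208/506 = 411 mA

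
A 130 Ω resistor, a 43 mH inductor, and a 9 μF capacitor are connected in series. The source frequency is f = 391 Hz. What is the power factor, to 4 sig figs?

ω = 2πf = 2457 rad/s
X_L = ωL = 105.6 Ω
X_C = 1/(ωC) = 45.23 Ω
Net reactance X = X_L − X_C = 60.41 Ω
Z = 130.0 + j60.41 Ω
|Z| = √(130.0² + 60.41²) = 143.4 Ω
∠Z = arctan(60.41/130.0) = 24.92°
cos φ = cos(24.92°) = 0.9069

0.9069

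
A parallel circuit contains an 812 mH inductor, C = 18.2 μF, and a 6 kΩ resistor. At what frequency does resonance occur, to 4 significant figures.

41.40 Hz

ω₀ = 1/√(LC) = 1/√(0.812 × 1.82e-05) = 260.1 rad/s
f₀ = ω₀/(2π) = 41.40 Hz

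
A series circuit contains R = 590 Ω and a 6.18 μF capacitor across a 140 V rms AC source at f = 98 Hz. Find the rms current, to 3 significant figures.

ω = 2πf = 615.8 rad/s
X_C = 1/(ωC) = 263 Ω
Z = 590 − j263 Ω
|Z| = √(590² + 263²) = 646 Ω
I = V/|Z| = 140/646 = 217 mA

217 mA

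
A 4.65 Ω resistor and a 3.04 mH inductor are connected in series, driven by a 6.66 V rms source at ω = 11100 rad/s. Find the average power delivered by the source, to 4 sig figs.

177.8 mW

X_L = ωL = 33.74 Ω
Z = 4.650 + j33.74 Ω
|Z| = √(4.650² + 33.74²) = 34.06 Ω
∠Z = arctan(33.74/4.650) = 82.15°
I = V/|Z| = 195.5 mA
P = VI cos φ = 6.66 × 0.1955 × cos(82.15°) = 177.8 mW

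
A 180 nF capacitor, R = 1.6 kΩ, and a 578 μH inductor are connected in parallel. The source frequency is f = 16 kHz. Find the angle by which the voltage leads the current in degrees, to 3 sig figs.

-54.8°

ω = 2πf = 100500 rad/s
X_L = ωL = 58.1 Ω
X_C = 1/(ωC) = 55.3 Ω
Parallel: admittances add. Y = 1/R + 1/(jωL) + jωC
Y = (0.000625 + j0.000886) S
|Y| = 0.00108 S → |Z| = 1/|Y| = 922 Ω, ∠Z = −∠Y = -54.8°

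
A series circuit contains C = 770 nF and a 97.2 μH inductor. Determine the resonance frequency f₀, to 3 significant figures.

ω₀ = 1/√(LC) = 1/√(9.72e-05 × 7.7e-07) = 115600 rad/s
f₀ = ω₀/(2π) = 18.4 kHz

18.4 kHz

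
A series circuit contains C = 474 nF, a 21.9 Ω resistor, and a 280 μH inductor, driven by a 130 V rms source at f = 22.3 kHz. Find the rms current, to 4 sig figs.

3.985 A

ω = 2πf = 140100 rad/s
X_L = ωL = 39.23 Ω
X_C = 1/(ωC) = 15.06 Ω
Net reactance X = X_L − X_C = 24.18 Ω
Z = 21.90 + j24.18 Ω
|Z| = √(21.90² + 24.18²) = 32.62 Ω
I = V/|Z| = 130/32.62 = 3.985 A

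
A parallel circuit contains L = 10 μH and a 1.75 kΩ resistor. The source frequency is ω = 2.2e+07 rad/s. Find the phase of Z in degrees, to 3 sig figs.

X_L = ωL = 220 Ω
Parallel: admittances add. Y = 1/R + 1/(jωL)
Y = (0.000571 − j0.00455) S
|Y| = 0.00458 S → |Z| = 1/|Y| = 218 Ω, ∠Z = −∠Y = 82.8°

82.8°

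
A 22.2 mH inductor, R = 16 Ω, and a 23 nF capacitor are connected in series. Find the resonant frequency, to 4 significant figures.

7.043 kHz

ω₀ = 1/√(LC) = 1/√(0.0222 × 2.3e-08) = 44250 rad/s
f₀ = ω₀/(2π) = 7.043 kHz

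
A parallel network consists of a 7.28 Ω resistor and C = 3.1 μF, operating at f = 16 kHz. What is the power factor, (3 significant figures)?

ω = 2πf = 100500 rad/s
X_C = 1/(ωC) = 3.21 Ω
Parallel: admittances add. Y = 1/R + jωC
Y = (0.137 + j0.312) S
|Y| = 0.341 S → |Z| = 1/|Y| = 2.94 Ω, ∠Z = −∠Y = -66.2°
cos φ = cos(-66.2°) = 0.403

0.403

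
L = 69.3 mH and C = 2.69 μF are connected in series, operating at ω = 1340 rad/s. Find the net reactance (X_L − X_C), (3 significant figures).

-185 Ω

X_L = ωL = 92.9 Ω
X_C = 1/(ωC) = 277 Ω
X = 92.9 − 277 = -185 Ω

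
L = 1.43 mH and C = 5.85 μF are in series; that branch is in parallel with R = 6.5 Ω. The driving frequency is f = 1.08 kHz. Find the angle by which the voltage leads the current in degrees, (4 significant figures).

-22.77°

ω = 2πf = 6786 rad/s
X_L = ωL = 9.704 Ω
X_C = 1/(ωC) = 25.19 Ω
Branch 1: Z₁ = R = 6.500 Ω
Branch 2 (series LC): Z₂ = j(X_L − X_C) = −j15.49 Ω
Parallel: Z = Z₁Z₂/(Z₁+Z₂), |Z| = 5.994 Ω, ∠Z = -22.77°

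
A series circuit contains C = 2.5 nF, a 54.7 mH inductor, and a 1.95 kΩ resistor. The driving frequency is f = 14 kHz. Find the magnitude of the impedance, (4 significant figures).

1968 Ω

ω = 2πf = 87960 rad/s
X_L = ωL = 4812 Ω
X_C = 1/(ωC) = 4547 Ω
Net reactance X = X_L − X_C = 264.4 Ω
Z = 1950 + j264.4 Ω
|Z| = √(1950² + 264.4²) = 1968 Ω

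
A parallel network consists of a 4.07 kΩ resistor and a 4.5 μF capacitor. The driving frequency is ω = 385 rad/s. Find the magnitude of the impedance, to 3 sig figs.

X_C = 1/(ωC) = 577 Ω
Parallel: admittances add. Y = 1/R + jωC
Y = (0.000246 + j0.00173) S
|Y| = 0.00175 S → |Z| = 1/|Y| = 571 Ω, ∠Z = −∠Y = -81.9°

571 Ω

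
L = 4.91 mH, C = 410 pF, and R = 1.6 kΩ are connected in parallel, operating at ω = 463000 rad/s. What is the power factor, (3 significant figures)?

0.928

X_L = ωL = 2270 Ω
X_C = 1/(ωC) = 5270 Ω
Parallel: admittances add. Y = 1/R + 1/(jωL) + jωC
Y = (0.000625 − j0.000250) S
|Y| = 0.000673 S → |Z| = 1/|Y| = 1490 Ω, ∠Z = −∠Y = 21.8°
cos φ = cos(21.8°) = 0.928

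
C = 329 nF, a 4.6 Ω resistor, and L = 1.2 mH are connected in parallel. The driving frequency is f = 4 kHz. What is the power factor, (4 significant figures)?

ω = 2πf = 25130 rad/s
X_L = ωL = 30.16 Ω
X_C = 1/(ωC) = 120.9 Ω
Parallel: admittances add. Y = 1/R + 1/(jωL) + jωC
Y = (0.2174 − j0.02489) S
|Y| = 0.2188 S → |Z| = 1/|Y| = 4.570 Ω, ∠Z = −∠Y = 6.531°
cos φ = cos(6.531°) = 0.9935

0.9935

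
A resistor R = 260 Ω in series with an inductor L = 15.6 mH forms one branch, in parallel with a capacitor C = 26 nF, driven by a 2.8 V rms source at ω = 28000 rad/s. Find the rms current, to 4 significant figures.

X_L = ωL = 436.8 Ω
X_C = 1/(ωC) = 1374 Ω
Branch 1 (R+jX_L): Z₁ = 260.0 + j436.8 Ω, |Z₁| = 508.3 Ω
Branch 2 (−jX_C): Z₂ = −j1374 Ω
Parallel: Z = Z₁Z₂/(Z₁+Z₂), |Z| = 718.2 Ω, ∠Z = 43.73°
I = V/|Z| = 2.8/718.2 = 3.899 mA

3.899 mA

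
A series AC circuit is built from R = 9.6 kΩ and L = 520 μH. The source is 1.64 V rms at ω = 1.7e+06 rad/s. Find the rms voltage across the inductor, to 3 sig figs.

X_L = ωL = 884 Ω
Z = 9600 + j884 Ω
|Z| = √(9600² + 884²) = 9640 Ω
I = V/|Z| = 170 μA
V_L = I·|Z_L| = 0.000170 × 884 = 0.150 V

0.150 V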